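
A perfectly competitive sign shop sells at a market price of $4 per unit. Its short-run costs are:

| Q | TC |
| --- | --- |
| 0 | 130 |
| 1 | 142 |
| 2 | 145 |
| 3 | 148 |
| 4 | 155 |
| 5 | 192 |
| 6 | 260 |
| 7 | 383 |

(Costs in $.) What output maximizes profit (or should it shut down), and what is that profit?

Q = 0 (shut down); profit = -$130

Compute π = P·Q − TC at each output: Q=0: -130; Q=1: -138; Q=2: -137; Q=3: -136; Q=4: -139; Q=5: -172; Q=6: -236; Q=7: -355.
Profit is highest at Q = 0. Equivalently, the lowest AVC in the table is 18/3 ≈ $6 at Q = 3, and P = $4 falls below it — price never covers variable cost, so the firm shuts down and loses only its fixed cost.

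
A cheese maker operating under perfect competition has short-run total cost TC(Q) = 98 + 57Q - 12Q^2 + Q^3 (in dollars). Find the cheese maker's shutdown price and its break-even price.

Shutdown price = $21; break-even price = $36

AVC = 57 - 12Q + Q^2; minimized at Q = 6, giving min AVC = $21. That is the shutdown price.
ATC = 98/Q + 57 - 12Q + Q^2. Setting dATC/dQ = −98/Q^2 − 12 + 2Q = 0 gives Q = 7 (since 2·7^3 − 12·7^2 = 98).
min ATC = 98/7 + 57 − 12·7 + 7^2 = $36. That is the break-even price.
Between these two prices the firm operates at a loss; above $36 it earns a profit.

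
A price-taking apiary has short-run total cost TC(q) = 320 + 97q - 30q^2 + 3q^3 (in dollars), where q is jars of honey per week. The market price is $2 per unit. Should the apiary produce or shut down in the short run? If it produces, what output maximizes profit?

Variable cost is VC = 97q - 30q^2 + 3q^3, so AVC = VC/q = 97 - 30q + 3q^2 and MC = dTC/dq = 97 - 60q + 9q^2.
The AVC parabola has its vertex at q = 30/6 = 5, where AVC = 97 - 30·5 + 3·5^2 = $22.
P = $2 lies below min AVC = $22; no output level covers variable cost.
Best response: produce nothing and absorb the $320 fixed cost.

Shut down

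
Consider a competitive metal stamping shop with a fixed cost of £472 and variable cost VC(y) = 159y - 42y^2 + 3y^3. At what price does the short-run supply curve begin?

Short-run supply begins at min AVC. From VC = 159y - 42y^2 + 3y^3, AVC = 159 - 42y + 3y^2.
At the minimum of AVC, MC = AVC. MC = 159 - 84y + 9y^2; setting MC = AVC gives 6y^2 - 42y = 0, so y = 7. min AVC = 12.
So the shutdown price is £12.

£12 per unit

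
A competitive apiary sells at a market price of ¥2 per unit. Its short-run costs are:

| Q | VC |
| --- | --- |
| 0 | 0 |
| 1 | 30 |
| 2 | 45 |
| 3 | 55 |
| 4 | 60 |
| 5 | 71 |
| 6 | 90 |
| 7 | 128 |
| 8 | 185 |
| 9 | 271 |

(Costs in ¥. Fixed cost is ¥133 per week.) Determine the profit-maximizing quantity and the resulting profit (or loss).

Compute π = P·Q − TC at each output: Q=0: -133; Q=1: -161; Q=2: -174; Q=3: -182; Q=4: -185; Q=5: -194; Q=6: -211; Q=7: -247; Q=8: -302; Q=9: -386.
Profit is highest at Q = 0. Equivalently, the lowest AVC in the table is 71/5 ≈ ¥14.20 at Q = 5, and P = ¥2 falls below it — price never covers variable cost, so the firm shuts down and loses only its fixed cost.

Q = 0 (shut down); profit = -¥133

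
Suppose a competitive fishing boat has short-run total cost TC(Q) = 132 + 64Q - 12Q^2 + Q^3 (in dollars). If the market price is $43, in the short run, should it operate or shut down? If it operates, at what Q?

From TC, MC = TC'(Q) = 64 - 24Q + 3Q^2 and AVC = VC/Q = 64 - 12Q + Q^2.
AVC is minimized where dAVC/dQ = -12 + 2Q = 0, at Q = 6; min AVC = 64 - 12·6 + 6^2 = $28.
Because $43 ≥ $28, revenue can cover variable cost; the firm operates.
Solving P = MC: 21 - 24Q + 3Q^2 = 0 ⇒ Q = 1 or 7. On the upward-sloping branch, Q* = 7.
Check: AVC at Q = 7 is $29 ≤ P, so revenue covers variable cost.
Profit = P·Q − TC = 43·7 − 335 = -$34, a loss, but smaller than the $132 fixed cost the firm would lose by shutting down.

Produce at Q = 7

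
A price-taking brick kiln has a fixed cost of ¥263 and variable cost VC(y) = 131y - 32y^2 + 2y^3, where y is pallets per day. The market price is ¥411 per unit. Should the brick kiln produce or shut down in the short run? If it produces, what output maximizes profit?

Produce at y = 14

Strip out fixed cost: VC = 131y - 32y^2 + 2y^3. Then AVC = 131 - 32y + 2y^2 and MC = 131 - 64y + 6y^2.
The AVC parabola has its vertex at y = 32/4 = 8, where AVC = 131 - 32·8 + 2·8^2 = ¥3.
Since P = ¥411 ≥ min AVC = ¥3, price covers variable cost and the firm should produce.
Solving P = MC: -280 - 64y + 6y^2 = 0 ⇒ y = -10/3 or 14. On the upward-sloping branch, y* = 14.
Check: AVC at y = 14 is ¥75 ≤ P, so revenue covers variable cost.
Profit = P·y − TC = 411·14 − 1313 = ¥4441.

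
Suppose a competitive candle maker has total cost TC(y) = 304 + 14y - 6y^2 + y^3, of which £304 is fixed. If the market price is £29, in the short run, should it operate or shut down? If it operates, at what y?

Produce at y = 5

From TC, MC = TC'(y) = 14 - 12y + 3y^2 and AVC = VC/y = 14 - 6y + y^2.
The AVC parabola has its vertex at y = 6/2 = 3, where AVC = 14 - 6·3 + 3^2 = £5.
Since P = £29 ≥ min AVC = £5, price covers variable cost and the firm should produce.
Set P = MC: 29 = 14 - 12y + 3y^2 → -15 - 12y + 3y^2 = 0. The roots are y = -1 and y = 5; the profit-maximizing output is on the rising part of MC, so y* = 5.
Check: AVC at y = 5 is £9 ≤ P, so revenue covers variable cost.
Profit = P·y − TC = 29·5 − 349 = -£204, a loss, but smaller than the £304 fixed cost the firm would lose by shutting down.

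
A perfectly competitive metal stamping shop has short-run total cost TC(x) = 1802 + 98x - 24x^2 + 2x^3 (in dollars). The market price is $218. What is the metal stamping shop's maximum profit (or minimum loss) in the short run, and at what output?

AVC = 98 - 24x + 2x^2 has its minimum $26 at x = 6; price $218 clears that bar, so the firm operates.
With MC = 98 - 48x + 6x^2, P = MC on the upward-sloping part at x* = 10.
TR = 218·10 = 2180. TC = 1802 + 580 = 2382. Profit = 2180 − 2382 = -$202.
By producing, the firm covers all variable cost plus $1600 of fixed cost; shutting down would lose the full $1802.

Profit = -$202 at x = 10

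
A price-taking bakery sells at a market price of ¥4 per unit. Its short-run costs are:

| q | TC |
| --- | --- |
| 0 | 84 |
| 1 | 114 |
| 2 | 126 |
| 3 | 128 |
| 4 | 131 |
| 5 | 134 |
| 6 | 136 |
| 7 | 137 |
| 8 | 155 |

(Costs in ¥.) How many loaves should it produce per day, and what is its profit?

Profit at each row (π = 4q − TC): q=0: -84; q=1: -110; q=2: -118; q=3: -116; q=4: -115; q=5: -114; q=6: -112; q=7: -109; q=8: -123.
Profit is highest at q = 0. Equivalently, the lowest AVC in the table is 53/7 ≈ ¥7.57 at q = 7, and P = ¥4 falls below it — price never covers variable cost, so the firm shuts down and loses only its fixed cost.

q = 0 (shut down); profit = -¥84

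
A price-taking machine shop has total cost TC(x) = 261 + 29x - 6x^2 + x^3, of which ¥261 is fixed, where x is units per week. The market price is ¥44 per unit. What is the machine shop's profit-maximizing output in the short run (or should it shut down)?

Produce at x = 5

Strip out fixed cost: VC = 29x - 6x^2 + x^3. Then AVC = 29 - 6x + x^2 and MC = 29 - 12x + 3x^2.
AVC hits its minimum where MC = AVC, at x = 3, giving min AVC = 29 - 6·3 + 3^2 = ¥20.
Because ¥44 ≥ ¥20, revenue can cover variable cost; the firm operates.
P = MC gives -15 - 12x + 3x^2 = 0, with roots -1 and 5. Take the larger (rising MC): x* = 5.
Check: AVC at x = 5 is ¥24 ≤ P, so revenue covers variable cost.
Profit = P·x − TC = 44·5 − 381 = -¥161, a loss, but smaller than the ¥261 fixed cost the firm would lose by shutting down.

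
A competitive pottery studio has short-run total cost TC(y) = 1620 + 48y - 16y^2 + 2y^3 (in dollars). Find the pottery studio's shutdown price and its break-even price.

Shutdown price = $16; break-even price = $246

Shutdown price = min AVC. AVC = 48 - 16y + 2y^2, with vertex at y = 4 and minimum $16.
ATC = 1620/y + 48 - 16y + 2y^2. Setting dATC/dy = −1620/y^2 − 16 + 4y = 0 gives y = 9 (since 4·9^3 − 16·9^2 = 1620).
min ATC = 1620/9 + 48 − 16·9 + 2·9^2 = $246. That is the break-even price.
For $16 ≤ P < $246 the firm produces at a loss; below $16 it shuts down.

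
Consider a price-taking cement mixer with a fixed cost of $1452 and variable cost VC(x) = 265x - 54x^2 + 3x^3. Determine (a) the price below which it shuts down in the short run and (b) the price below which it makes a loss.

Shutdown price = $22; break-even price = $166

Shutdown price = min AVC. AVC = 265 - 54x + 3x^2, with vertex at x = 9 and minimum $22.
ATC = 1452/x + 265 - 54x + 3x^2. Setting dATC/dx = −1452/x^2 − 54 + 6x = 0 gives x = 11 (since 6·11^3 − 54·11^2 = 1452).
min ATC = 1452/11 + 265 − 54·11 + 3·11^2 = $166. That is the break-even price.
Between these two prices the firm operates at a loss; above $166 it earns a profit.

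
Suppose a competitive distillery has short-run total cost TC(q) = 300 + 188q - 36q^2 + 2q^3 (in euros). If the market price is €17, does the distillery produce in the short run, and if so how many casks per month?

Variable cost is VC = 188q - 36q^2 + 2q^3, so AVC = VC/q = 188 - 36q + 2q^2 and MC = dTC/dq = 188 - 72q + 6q^2.
AVC is minimized where dAVC/dq = -36 + 4q = 0, at q = 9; min AVC = 188 - 36·9 + 2·9^2 = €26.
Since P = €17 < min AVC = €26, price fails to cover variable cost at any output.
The firm minimizes its loss by shutting down and losing only its fixed cost of €300.

Shut down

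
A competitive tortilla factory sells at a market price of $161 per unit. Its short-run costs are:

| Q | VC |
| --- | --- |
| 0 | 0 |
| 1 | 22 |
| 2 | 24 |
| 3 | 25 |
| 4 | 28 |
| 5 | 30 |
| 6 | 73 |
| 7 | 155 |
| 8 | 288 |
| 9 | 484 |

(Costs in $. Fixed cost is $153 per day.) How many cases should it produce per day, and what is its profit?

Tabulate TR − TC: Q=0: -153; Q=1: -14; Q=2: 145; Q=3: 305; Q=4: 463; Q=5: 622; Q=6: 740; Q=7: 819; Q=8: 847; Q=9: 812.
Profit is maximized at Q = 8. AVC there is 288/8 = $36 ≤ P, so producing beats shutting down (which would give -$153).

Q = 8; profit = $847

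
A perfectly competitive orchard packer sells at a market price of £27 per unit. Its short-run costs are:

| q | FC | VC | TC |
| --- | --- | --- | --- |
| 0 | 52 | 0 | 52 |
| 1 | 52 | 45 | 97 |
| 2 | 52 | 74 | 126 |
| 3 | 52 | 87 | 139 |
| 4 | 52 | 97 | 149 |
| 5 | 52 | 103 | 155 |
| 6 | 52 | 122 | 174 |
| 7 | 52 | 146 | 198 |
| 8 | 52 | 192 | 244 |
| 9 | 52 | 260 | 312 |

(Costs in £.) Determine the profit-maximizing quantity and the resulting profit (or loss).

q = 7; profit = -£9

Tabulate TR − TC: q=0: -52; q=1: -70; q=2: -72; q=3: -58; q=4: -41; q=5: -20; q=6: -12; q=7: -9; q=8: -28; q=9: -69.
Profit is maximized at q = 7. AVC there is 146/7 = £20.86 ≤ P, so producing beats shutting down (which would give -£52).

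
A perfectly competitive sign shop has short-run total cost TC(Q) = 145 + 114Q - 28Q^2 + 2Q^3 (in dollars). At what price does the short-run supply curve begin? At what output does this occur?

The firm shuts down when price falls below the minimum of average variable cost. AVC = VC/Q = 114 - 28Q + 2Q^2.
At the minimum of AVC, MC = AVC. MC = 114 - 56Q + 6Q^2; setting MC = AVC gives 4Q^2 - 28Q = 0, so Q = 7. min AVC = 16.
The firm shuts down for any P below $16.

$16 per unit, at Q = 7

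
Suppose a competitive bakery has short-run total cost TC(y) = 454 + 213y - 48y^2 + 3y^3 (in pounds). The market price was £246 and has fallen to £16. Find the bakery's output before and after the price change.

MC = 213 - 96y + 9y^2; the shutdown threshold is min AVC = £21 (at y = 8).
At P = £246 ≥ min AVC, set P = MC on the rising branch: y = 11.
At P = £16 < min AVC = £21, price no longer covers variable cost at any output, so the firm shuts down: y = 0.

Output falls from 11 to 0 (the firm shuts down)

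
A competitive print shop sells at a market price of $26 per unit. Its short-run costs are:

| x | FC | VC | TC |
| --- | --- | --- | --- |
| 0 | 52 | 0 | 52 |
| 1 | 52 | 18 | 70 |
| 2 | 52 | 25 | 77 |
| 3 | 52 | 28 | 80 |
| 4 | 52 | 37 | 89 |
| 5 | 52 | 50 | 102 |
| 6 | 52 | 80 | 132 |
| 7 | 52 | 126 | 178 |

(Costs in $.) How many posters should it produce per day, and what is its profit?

Profit at each row (π = 26x − TC): x=0: -52; x=1: -44; x=2: -25; x=3: -2; x=4: 15; x=5: 28; x=6: 24; x=7: 4.
Profit is maximized at x = 5. AVC there is 50/5 = $10 ≤ P, so producing beats shutting down (which would give -$52).

x = 5; profit = $28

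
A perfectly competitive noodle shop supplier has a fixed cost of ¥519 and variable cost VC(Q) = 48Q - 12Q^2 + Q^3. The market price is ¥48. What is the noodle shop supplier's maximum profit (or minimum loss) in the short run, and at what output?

Profit = -¥263 at Q = 8

AVC = 48 - 12Q + Q^2; min AVC = ¥12 at Q = 6. Since P = ¥48 ≥ min AVC, the firm produces.
With MC = 48 - 24Q + 3Q^2, P = MC on the upward-sloping part at Q* = 8.
TR = 48·8 = 384. TC = 519 + 128 = 647. Profit = 384 − 647 = -¥263.
Shutting down would mean losing the fixed cost of ¥519, so operating at a loss of ¥263 is better by ¥256.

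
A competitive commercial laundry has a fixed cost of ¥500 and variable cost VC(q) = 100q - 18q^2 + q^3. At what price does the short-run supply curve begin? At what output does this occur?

¥19 per unit, at q = 9

The shutdown price is the minimum of AVC. VC = 100q - 18q^2 + q^3, so AVC = 100 - 18q + q^2.
dAVC/dq = -18 + 2q = 0 gives q = 9. min AVC = 100 - 18·9 + 9^2 = 19.
So the shutdown price is ¥19.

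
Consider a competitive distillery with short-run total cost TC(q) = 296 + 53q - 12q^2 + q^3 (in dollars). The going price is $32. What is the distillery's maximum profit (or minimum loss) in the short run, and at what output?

AVC = 53 - 12q + q^2 has its minimum $17 at q = 6; price $32 clears that bar, so the firm operates.
With MC = 53 - 24q + 3q^2, P = MC on the upward-sloping part at q* = 7.
TR = 32·7 = 224. TC = 296 + 126 = 422. Profit = 224 − 422 = -$198.
That loss of $198 beats the $296 the firm would lose by shutting down; producing recovers $98 of fixed cost.

Profit = -$198 at q = 7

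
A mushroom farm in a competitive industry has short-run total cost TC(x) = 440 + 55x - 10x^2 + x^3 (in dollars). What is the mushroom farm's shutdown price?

$30 per unit

The shutdown price is the minimum of AVC. VC = 55x - 10x^2 + x^3, so AVC = 55 - 10x + x^2.
dAVC/dx = -10 + 2x = 0 gives x = 5. min AVC = 55 - 10·5 + 5^2 = 30.
For P < $30 the firm produces nothing.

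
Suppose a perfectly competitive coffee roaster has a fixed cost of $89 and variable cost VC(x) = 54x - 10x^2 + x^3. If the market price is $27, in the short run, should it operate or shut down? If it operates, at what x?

Variable cost is VC = 54x - 10x^2 + x^3, so AVC = VC/x = 54 - 10x + x^2 and MC = dTC/dx = 54 - 20x + 3x^2.
AVC is minimized where dAVC/dx = -10 + 2x = 0, at x = 5; min AVC = 54 - 10·5 + 5^2 = $29.
Since P = $27 < min AVC = $29, price fails to cover variable cost at any output.
Shutting down limits the loss to fixed cost, $89.

Shut down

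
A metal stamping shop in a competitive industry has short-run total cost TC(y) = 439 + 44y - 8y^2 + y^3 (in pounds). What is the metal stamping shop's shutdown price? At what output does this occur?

Short-run supply begins at min AVC. From VC = 44y - 8y^2 + y^3, AVC = 44 - 8y + y^2.
At the minimum of AVC, MC = AVC. MC = 44 - 16y + 3y^2; setting MC = AVC gives 2y^2 - 8y = 0, so y = 4. min AVC = 28.
The firm shuts down for any P below £28.

£28 per unit, at y = 4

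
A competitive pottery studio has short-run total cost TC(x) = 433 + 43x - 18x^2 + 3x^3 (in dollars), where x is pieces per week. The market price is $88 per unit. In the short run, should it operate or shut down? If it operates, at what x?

Produce at x = 5

Variable cost is VC = 43x - 18x^2 + 3x^3, so AVC = VC/x = 43 - 18x + 3x^2 and MC = dTC/dx = 43 - 36x + 9x^2.
AVC is minimized where dAVC/dx = -18 + 6x = 0, at x = 3; min AVC = 43 - 18·3 + 3·3^2 = $16.
Since P = $88 ≥ min AVC = $16, price covers variable cost and the firm should produce.
Solving P = MC: -45 - 36x + 9x^2 = 0 ⇒ x = -1 or 5. On the upward-sloping branch, x* = 5.
Check: AVC at x = 5 is $28 ≤ P, so revenue covers variable cost.
Profit = P·x − TC = 88·5 − 573 = -$133, a loss, but smaller than the $433 fixed cost the firm would lose by shutting down.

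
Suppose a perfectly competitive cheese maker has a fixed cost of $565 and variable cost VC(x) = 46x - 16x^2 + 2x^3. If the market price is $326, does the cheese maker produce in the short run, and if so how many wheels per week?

From TC, MC = TC'(x) = 46 - 32x + 6x^2 and AVC = VC/x = 46 - 16x + 2x^2.
AVC hits its minimum where MC = AVC, at x = 4, giving min AVC = 46 - 16·4 + 2·4^2 = $14.
Because $326 ≥ $14, revenue can cover variable cost; the firm operates.
P = MC gives -280 - 32x + 6x^2 = 0, with roots -14/3 and 10. Take the larger (rising MC): x* = 10.
Check: AVC at x = 10 is $86 ≤ P, so revenue covers variable cost.
Profit = P·x − TC = 326·10 − 1425 = $1835.

Produce at x = 10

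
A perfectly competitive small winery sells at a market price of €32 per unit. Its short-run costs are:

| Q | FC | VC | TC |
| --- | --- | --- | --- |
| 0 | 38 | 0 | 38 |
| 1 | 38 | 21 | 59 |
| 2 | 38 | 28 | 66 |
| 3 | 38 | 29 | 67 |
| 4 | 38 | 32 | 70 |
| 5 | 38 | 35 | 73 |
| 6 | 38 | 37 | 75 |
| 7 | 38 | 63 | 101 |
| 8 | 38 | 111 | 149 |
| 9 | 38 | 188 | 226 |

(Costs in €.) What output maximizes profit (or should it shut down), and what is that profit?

Profit at each row (π = 32Q − TC): Q=0: -38; Q=1: -27; Q=2: -2; Q=3: 29; Q=4: 58; Q=5: 87; Q=6: 117; Q=7: 123; Q=8: 107; Q=9: 62.
Profit is maximized at Q = 7. AVC there is 63/7 = €9 ≤ P, so producing beats shutting down (which would give -€38).

Q = 7; profit = €123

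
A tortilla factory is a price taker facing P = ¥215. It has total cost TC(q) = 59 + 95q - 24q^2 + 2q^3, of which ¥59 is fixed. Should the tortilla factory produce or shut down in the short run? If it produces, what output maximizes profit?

Variable cost is VC = 95q - 24q^2 + 2q^3, so AVC = VC/q = 95 - 24q + 2q^2 and MC = dTC/dq = 95 - 48q + 6q^2.
The AVC parabola has its vertex at q = 24/4 = 6, where AVC = 95 - 24·6 + 2·6^2 = ¥23.
P = ¥215 exceeds min AVC = ¥23, so the firm stays open.
P = MC gives -120 - 48q + 6q^2 = 0, with roots -2 and 10. Take the larger (rising MC): q* = 10.
Check: AVC at q = 10 is ¥55 ≤ P, so revenue covers variable cost.
Profit = P·q − TC = 215·10 − 609 = ¥1541.

Produce at q = 10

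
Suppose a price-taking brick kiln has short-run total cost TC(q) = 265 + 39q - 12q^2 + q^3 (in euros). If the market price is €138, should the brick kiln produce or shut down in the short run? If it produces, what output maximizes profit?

Strip out fixed cost: VC = 39q - 12q^2 + q^3. Then AVC = 39 - 12q + q^2 and MC = 39 - 24q + 3q^2.
AVC is minimized where dAVC/dq = -12 + 2q = 0, at q = 6; min AVC = 39 - 12·6 + 6^2 = €3.
P = €138 exceeds min AVC = €3, so the firm stays open.
Set P = MC: 138 = 39 - 24q + 3q^2 → -99 - 24q + 3q^2 = 0. The roots are q = -3 and q = 11; the profit-maximizing output is on the rising part of MC, so q* = 11.
Check: AVC at q = 11 is €28 ≤ P, so revenue covers variable cost.
Profit = P·q − TC = 138·11 − 573 = €945.

Produce at q = 11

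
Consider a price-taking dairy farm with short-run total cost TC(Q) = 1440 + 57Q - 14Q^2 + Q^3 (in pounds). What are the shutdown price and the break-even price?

Shutdown price = £8; break-even price = £153

AVC = 57 - 14Q + Q^2; minimized at Q = 7, giving min AVC = £8. That is the shutdown price.
ATC = 1440/Q + 57 - 14Q + Q^2. Setting dATC/dQ = −1440/Q^2 − 14 + 2Q = 0 gives Q = 12 (since 2·12^3 − 14·12^2 = 1440).
min ATC = 1440/12 + 57 − 14·12 + 12^2 = £153. That is the break-even price.
Between these two prices the firm operates at a loss; above £153 it earns a profit.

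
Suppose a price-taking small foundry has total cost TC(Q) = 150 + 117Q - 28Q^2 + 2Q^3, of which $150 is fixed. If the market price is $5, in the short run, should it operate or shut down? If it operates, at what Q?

Strip out fixed cost: VC = 117Q - 28Q^2 + 2Q^3. Then AVC = 117 - 28Q + 2Q^2 and MC = 117 - 56Q + 6Q^2.
The AVC parabola has its vertex at Q = 28/4 = 7, where AVC = 117 - 28·7 + 2·7^2 = $19.
P = $5 lies below min AVC = $19; no output level covers variable cost.
The firm minimizes its loss by shutting down and losing only its fixed cost of $150.

Shut down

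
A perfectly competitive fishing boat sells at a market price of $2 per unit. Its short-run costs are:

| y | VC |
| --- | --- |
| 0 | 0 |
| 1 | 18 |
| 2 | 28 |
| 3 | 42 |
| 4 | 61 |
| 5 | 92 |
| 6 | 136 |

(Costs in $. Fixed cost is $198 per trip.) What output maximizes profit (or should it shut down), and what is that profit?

y = 0 (shut down); profit = -$198

Compute π = P·y − TC at each output: y=0: -198; y=1: -214; y=2: -222; y=3: -234; y=4: -251; y=5: -280; y=6: -322.
Profit is highest at y = 0. Equivalently, the lowest AVC in the table is 28/2 ≈ $14 at y = 2, and P = $2 falls below it — price never covers variable cost, so the firm shuts down and loses only its fixed cost.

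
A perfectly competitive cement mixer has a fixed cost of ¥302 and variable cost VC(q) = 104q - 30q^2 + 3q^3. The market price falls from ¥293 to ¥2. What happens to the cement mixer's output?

MC = 104 - 60q + 9q^2; the shutdown threshold is min AVC = ¥29 (at q = 5).
With P = ¥293 above the shutdown price, P = MC gives q = 9.
At P = ¥2 < min AVC = ¥29, price no longer covers variable cost at any output, so the firm shuts down: q = 0.

Output falls from 9 to 0 (the firm shuts down)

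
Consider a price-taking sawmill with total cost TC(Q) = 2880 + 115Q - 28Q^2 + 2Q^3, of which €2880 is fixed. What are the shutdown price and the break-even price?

Shutdown price = €17; break-even price = €307

Shutdown price = min AVC. AVC = 115 - 28Q + 2Q^2, with vertex at Q = 7 and minimum €17.
ATC = 2880/Q + 115 - 28Q + 2Q^2. Setting dATC/dQ = −2880/Q^2 − 28 + 4Q = 0 gives Q = 12 (since 4·12^3 − 28·12^2 = 2880).
min ATC = 2880/12 + 115 − 28·12 + 2·12^2 = €307. That is the break-even price.
For €17 ≤ P < €307 the firm produces at a loss; below €17 it shuts down.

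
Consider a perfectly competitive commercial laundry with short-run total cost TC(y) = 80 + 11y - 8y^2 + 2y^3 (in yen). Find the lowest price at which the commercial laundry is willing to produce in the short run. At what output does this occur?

¥3 per unit, at y = 2

Short-run supply begins at min AVC. From VC = 11y - 8y^2 + 2y^3, AVC = 11 - 8y + 2y^2.
At the minimum of AVC, MC = AVC. MC = 11 - 16y + 6y^2; setting MC = AVC gives 4y^2 - 8y = 0, so y = 2. min AVC = 3.
The firm shuts down for any P below ¥3.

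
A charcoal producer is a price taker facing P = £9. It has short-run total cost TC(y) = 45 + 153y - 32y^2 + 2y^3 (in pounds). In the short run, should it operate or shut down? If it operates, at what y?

Shut down

Strip out fixed cost: VC = 153y - 32y^2 + 2y^3. Then AVC = 153 - 32y + 2y^2 and MC = 153 - 64y + 6y^2.
AVC hits its minimum where MC = AVC, at y = 8, giving min AVC = 153 - 32·8 + 2·8^2 = £25.
P = £9 lies below min AVC = £25; no output level covers variable cost.
Best response: produce nothing and absorb the £45 fixed cost.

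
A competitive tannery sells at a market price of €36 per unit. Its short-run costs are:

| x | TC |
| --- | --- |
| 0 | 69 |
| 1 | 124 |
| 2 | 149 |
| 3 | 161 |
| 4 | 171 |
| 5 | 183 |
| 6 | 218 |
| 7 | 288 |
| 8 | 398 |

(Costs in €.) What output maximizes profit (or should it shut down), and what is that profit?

Compute π = P·x − TC at each output: x=0: -69; x=1: -88; x=2: -77; x=3: -53; x=4: -27; x=5: -3; x=6: -2; x=7: -36; x=8: -110.
Profit is maximized at x = 6. AVC there is 149/6 = €24.83 ≤ P, so producing beats shutting down (which would give -€69).

x = 6; profit = -€2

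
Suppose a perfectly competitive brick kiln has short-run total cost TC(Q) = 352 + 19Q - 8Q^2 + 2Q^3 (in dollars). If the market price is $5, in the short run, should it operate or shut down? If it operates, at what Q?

Shut down

Variable cost is VC = 19Q - 8Q^2 + 2Q^3, so AVC = VC/Q = 19 - 8Q + 2Q^2 and MC = dTC/dQ = 19 - 16Q + 6Q^2.
The AVC parabola has its vertex at Q = 8/4 = 2, where AVC = 19 - 8·2 + 2·2^2 = $11.
P = $5 lies below min AVC = $11; no output level covers variable cost.
Shutting down limits the loss to fixed cost, $352.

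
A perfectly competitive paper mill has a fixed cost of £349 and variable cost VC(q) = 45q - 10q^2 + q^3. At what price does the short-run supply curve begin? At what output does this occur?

£20 per unit, at q = 5

Short-run supply begins at min AVC. From VC = 45q - 10q^2 + q^3, AVC = 45 - 10q + q^2.
dAVC/dq = -10 + 2q = 0 gives q = 5. min AVC = 45 - 10·5 + 5^2 = 20.
The firm shuts down for any P below £20.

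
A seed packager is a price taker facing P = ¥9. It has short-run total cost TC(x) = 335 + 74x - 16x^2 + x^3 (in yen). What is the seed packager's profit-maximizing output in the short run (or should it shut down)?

Shut down

Strip out fixed cost: VC = 74x - 16x^2 + x^3. Then AVC = 74 - 16x + x^2 and MC = 74 - 32x + 3x^2.
AVC is minimized where dAVC/dx = -16 + 2x = 0, at x = 8; min AVC = 74 - 16·8 + 8^2 = ¥10.
P = ¥9 lies below min AVC = ¥10; no output level covers variable cost.
Shutting down limits the loss to fixed cost, ¥335.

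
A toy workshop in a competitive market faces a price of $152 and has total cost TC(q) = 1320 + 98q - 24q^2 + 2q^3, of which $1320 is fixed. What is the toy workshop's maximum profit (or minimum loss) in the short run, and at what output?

AVC = 98 - 24q + 2q^2 has its minimum $26 at q = 6; price $152 clears that bar, so the firm operates.
MC = 98 - 48q + 6q^2. Setting P = MC and taking the root on the rising branch gives q* = 9.
TR = 152·9 = 1368. TC = 1320 + 396 = 1716. Profit = 1368 − 1716 = -$348.
By producing, the firm covers all variable cost plus $972 of fixed cost; shutting down would lose the full $1320.

Profit = -$348 at q = 9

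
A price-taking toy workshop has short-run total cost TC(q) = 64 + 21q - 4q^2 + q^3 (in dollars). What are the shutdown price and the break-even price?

AVC = 21 - 4q + q^2; minimized at q = 2, giving min AVC = $17. That is the shutdown price.
ATC = 64/q + 21 - 4q + q^2. Setting dATC/dq = −64/q^2 − 4 + 2q = 0 gives q = 4 (since 2·4^3 − 4·4^2 = 64).
min ATC = 64/4 + 21 − 4·4 + 4^2 = $37. That is the break-even price.
Between these two prices the firm operates at a loss; above $37 it earns a profit.

Shutdown price = $17; break-even price = $37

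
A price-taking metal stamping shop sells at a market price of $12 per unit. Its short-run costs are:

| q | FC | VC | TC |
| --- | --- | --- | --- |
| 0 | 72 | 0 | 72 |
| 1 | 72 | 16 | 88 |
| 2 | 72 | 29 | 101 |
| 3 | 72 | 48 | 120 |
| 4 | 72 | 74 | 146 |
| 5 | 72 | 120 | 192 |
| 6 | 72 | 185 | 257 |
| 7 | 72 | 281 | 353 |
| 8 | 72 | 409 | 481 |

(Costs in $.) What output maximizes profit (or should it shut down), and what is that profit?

q = 0 (shut down); profit = -$72

Profit at each row (π = 12q − TC): q=0: -72; q=1: -76; q=2: -77; q=3: -84; q=4: -98; q=5: -132; q=6: -185; q=7: -269; q=8: -385.
Profit is highest at q = 0. Equivalently, the lowest AVC in the table is 29/2 ≈ $14.50 at q = 2, and P = $12 falls below it — price never covers variable cost, so the firm shuts down and loses only its fixed cost.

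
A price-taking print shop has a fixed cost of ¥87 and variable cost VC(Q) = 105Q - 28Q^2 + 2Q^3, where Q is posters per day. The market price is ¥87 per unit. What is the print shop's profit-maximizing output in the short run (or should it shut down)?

Produce at Q = 9

From TC, MC = TC'(Q) = 105 - 56Q + 6Q^2 and AVC = VC/Q = 105 - 28Q + 2Q^2.
AVC hits its minimum where MC = AVC, at Q = 7, giving min AVC = 105 - 28·7 + 2·7^2 = ¥7.
Since P = ¥87 ≥ min AVC = ¥7, price covers variable cost and the firm should produce.
Set P = MC: 87 = 105 - 56Q + 6Q^2 → 18 - 56Q + 6Q^2 = 0. The roots are Q = 1/3 and Q = 9; the profit-maximizing output is on the rising part of MC, so Q* = 9.
Check: AVC at Q = 9 is ¥15 ≤ P, so revenue covers variable cost.
Profit = P·Q − TC = 87·9 − 222 = ¥561.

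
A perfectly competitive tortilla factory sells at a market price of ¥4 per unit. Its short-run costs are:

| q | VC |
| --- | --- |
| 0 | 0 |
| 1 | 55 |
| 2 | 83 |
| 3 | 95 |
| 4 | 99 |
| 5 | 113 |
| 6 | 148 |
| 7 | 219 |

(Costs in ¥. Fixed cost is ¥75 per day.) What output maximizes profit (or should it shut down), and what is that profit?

Compute π = P·q − TC at each output: q=0: -75; q=1: -126; q=2: -150; q=3: -158; q=4: -158; q=5: -168; q=6: -199; q=7: -266.
Profit is highest at q = 0. Equivalently, the lowest AVC in the table is 113/5 ≈ ¥22.60 at q = 5, and P = ¥4 falls below it — price never covers variable cost, so the firm shuts down and loses only its fixed cost.

q = 0 (shut down); profit = -¥75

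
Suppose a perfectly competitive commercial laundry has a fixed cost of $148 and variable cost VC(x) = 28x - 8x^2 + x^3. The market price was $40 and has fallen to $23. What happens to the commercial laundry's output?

Output falls from 6 to 5

MC = 28 - 16x + 3x^2; the shutdown threshold is min AVC = $12 (at x = 4).
At P = $40 ≥ min AVC, set P = MC on the rising branch: x = 6.
At P = $23 ≥ min AVC, set P = MC: x = 5. The firm stays open but cuts output.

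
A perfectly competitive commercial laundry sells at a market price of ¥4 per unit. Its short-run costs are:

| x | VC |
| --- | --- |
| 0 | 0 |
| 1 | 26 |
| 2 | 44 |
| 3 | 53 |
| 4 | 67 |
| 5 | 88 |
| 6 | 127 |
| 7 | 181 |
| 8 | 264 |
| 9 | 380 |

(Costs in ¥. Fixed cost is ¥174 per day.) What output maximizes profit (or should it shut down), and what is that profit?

x = 0 (shut down); profit = -¥174

Tabulate TR − TC: x=0: -174; x=1: -196; x=2: -210; x=3: -215; x=4: -225; x=5: -242; x=6: -277; x=7: -327; x=8: -406; x=9: -518.
Profit is highest at x = 0. Equivalently, the lowest AVC in the table is 67/4 ≈ ¥16.75 at x = 4, and P = ¥4 falls below it — price never covers variable cost, so the firm shuts down and loses only its fixed cost.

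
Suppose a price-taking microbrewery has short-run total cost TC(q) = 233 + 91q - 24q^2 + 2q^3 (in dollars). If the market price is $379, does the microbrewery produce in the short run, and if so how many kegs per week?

From TC, MC = TC'(q) = 91 - 48q + 6q^2 and AVC = VC/q = 91 - 24q + 2q^2.
AVC hits its minimum where MC = AVC, at q = 6, giving min AVC = 91 - 24·6 + 2·6^2 = $19.
Since P = $379 ≥ min AVC = $19, price covers variable cost and the firm should produce.
Solving P = MC: -288 - 48q + 6q^2 = 0 ⇒ q = -4 or 12. On the upward-sloping branch, q* = 12.
Check: AVC at q = 12 is $91 ≤ P, so revenue covers variable cost.
Profit = P·q − TC = 379·12 − 1325 = $3223.

Produce at q = 12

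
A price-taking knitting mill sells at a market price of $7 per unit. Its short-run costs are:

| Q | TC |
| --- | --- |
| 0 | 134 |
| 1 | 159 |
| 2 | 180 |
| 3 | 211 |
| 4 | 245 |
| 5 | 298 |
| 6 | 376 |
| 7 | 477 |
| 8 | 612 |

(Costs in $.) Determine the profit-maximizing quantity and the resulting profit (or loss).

Q = 0 (shut down); profit = -$134

Profit at each row (π = 7Q − TC): Q=0: -134; Q=1: -152; Q=2: -166; Q=3: -190; Q=4: -217; Q=5: -263; Q=6: -334; Q=7: -428; Q=8: -556.
Profit is highest at Q = 0. Equivalently, the lowest AVC in the table is 46/2 ≈ $23 at Q = 2, and P = $7 falls below it — price never covers variable cost, so the firm shuts down and loses only its fixed cost.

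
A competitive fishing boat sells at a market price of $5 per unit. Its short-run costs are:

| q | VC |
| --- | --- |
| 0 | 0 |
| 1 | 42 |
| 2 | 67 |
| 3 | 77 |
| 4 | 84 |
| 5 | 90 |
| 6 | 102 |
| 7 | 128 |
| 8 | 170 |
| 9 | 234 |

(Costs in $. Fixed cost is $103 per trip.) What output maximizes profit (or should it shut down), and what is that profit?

Compute π = P·q − TC at each output: q=0: -103; q=1: -140; q=2: -160; q=3: -165; q=4: -167; q=5: -168; q=6: -175; q=7: -196; q=8: -233; q=9: -292.
Profit is highest at q = 0. Equivalently, the lowest AVC in the table is 102/6 ≈ $17 at q = 6, and P = $5 falls below it — price never covers variable cost, so the firm shuts down and loses only its fixed cost.

q = 0 (shut down); profit = -$103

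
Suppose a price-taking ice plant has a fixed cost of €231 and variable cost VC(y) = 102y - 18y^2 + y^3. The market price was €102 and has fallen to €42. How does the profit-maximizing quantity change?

AVC = 102 - 18y + y^2, minimized at y = 9 where min AVC = €21. MC = 102 - 36y + 3y^2.
At P = €102 ≥ min AVC, set P = MC on the rising branch: y = 12.
At P = €42 ≥ min AVC, set P = MC: y = 10. The firm stays open but cuts output.

Output falls from 12 to 10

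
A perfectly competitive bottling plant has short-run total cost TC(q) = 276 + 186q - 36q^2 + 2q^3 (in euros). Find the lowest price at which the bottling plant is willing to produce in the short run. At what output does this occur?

€24 per unit, at q = 9

The shutdown price is the minimum of AVC. VC = 186q - 36q^2 + 2q^3, so AVC = 186 - 36q + 2q^2.
At the minimum of AVC, MC = AVC. MC = 186 - 72q + 6q^2; setting MC = AVC gives 4q^2 - 36q = 0, so q = 9. min AVC = 24.
For P < €24 the firm produces nothing.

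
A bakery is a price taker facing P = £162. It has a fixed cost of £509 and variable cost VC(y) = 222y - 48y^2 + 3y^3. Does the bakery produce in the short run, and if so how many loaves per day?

Produce at y = 10

Variable cost is VC = 222y - 48y^2 + 3y^3, so AVC = VC/y = 222 - 48y + 3y^2 and MC = dTC/dy = 222 - 96y + 9y^2.
The AVC parabola has its vertex at y = 48/6 = 8, where AVC = 222 - 48·8 + 3·8^2 = £30.
Because £162 ≥ £30, revenue can cover variable cost; the firm operates.
Solving P = MC: 60 - 96y + 9y^2 = 0 ⇒ y = 2/3 or 10. On the upward-sloping branch, y* = 10.
Check: AVC at y = 10 is £42 ≤ P, so revenue covers variable cost.
Profit = P·y − TC = 162·10 − 929 = £691.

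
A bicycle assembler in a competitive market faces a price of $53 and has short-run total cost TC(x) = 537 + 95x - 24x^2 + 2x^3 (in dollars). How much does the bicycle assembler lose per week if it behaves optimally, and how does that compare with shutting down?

AVC = 95 - 24x + 2x^2; min AVC = $23 at x = 6. Since P = $53 ≥ min AVC, the firm produces.
With MC = 95 - 48x + 6x^2, P = MC on the upward-sloping part at x* = 7.
TR = 53·7 = 371. TC = 537 + 175 = 712. Profit = 371 − 712 = -$341.
Shutting down would mean losing the fixed cost of $537, so operating at a loss of $341 is better by $196.

Profit = -$341 at x = 7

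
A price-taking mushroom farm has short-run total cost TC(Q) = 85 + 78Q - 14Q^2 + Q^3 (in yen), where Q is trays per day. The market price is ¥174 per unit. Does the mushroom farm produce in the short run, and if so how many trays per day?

Variable cost is VC = 78Q - 14Q^2 + Q^3, so AVC = VC/Q = 78 - 14Q + Q^2 and MC = dTC/dQ = 78 - 28Q + 3Q^2.
AVC is minimized where dAVC/dQ = -14 + 2Q = 0, at Q = 7; min AVC = 78 - 14·7 + 7^2 = ¥29.
P = ¥174 exceeds min AVC = ¥29, so the firm stays open.
Solving P = MC: -96 - 28Q + 3Q^2 = 0 ⇒ Q = -8/3 or 12. On the upward-sloping branch, Q* = 12.
Check: AVC at Q = 12 is ¥54 ≤ P, so revenue covers variable cost.
Profit = P·Q − TC = 174·12 − 733 = ¥1355.

Produce at Q = 12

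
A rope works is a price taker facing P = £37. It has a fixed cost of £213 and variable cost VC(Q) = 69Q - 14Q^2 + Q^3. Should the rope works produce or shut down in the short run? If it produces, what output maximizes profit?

From TC, MC = TC'(Q) = 69 - 28Q + 3Q^2 and AVC = VC/Q = 69 - 14Q + Q^2.
AVC hits its minimum where MC = AVC, at Q = 7, giving min AVC = 69 - 14·7 + 7^2 = £20.
Because £37 ≥ £20, revenue can cover variable cost; the firm operates.
Solving P = MC: 32 - 28Q + 3Q^2 = 0 ⇒ Q = 4/3 or 8. On the upward-sloping branch, Q* = 8.
Check: AVC at Q = 8 is £21 ≤ P, so revenue covers variable cost.
Profit = P·Q − TC = 37·8 − 381 = -£85, a loss, but smaller than the £213 fixed cost the firm would lose by shutting down.

Produce at Q = 8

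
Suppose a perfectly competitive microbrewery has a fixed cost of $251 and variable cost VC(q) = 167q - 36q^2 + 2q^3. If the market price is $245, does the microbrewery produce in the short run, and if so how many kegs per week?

Produce at q = 13

Strip out fixed cost: VC = 167q - 36q^2 + 2q^3. Then AVC = 167 - 36q + 2q^2 and MC = 167 - 72q + 6q^2.
The AVC parabola has its vertex at q = 36/4 = 9, where AVC = 167 - 36·9 + 2·9^2 = $5.
Since P = $245 ≥ min AVC = $5, price covers variable cost and the firm should produce.
P = MC gives -78 - 72q + 6q^2 = 0, with roots -1 and 13. Take the larger (rising MC): q* = 13.
Check: AVC at q = 13 is $37 ≤ P, so revenue covers variable cost.
Profit = P·q − TC = 245·13 − 732 = $2453.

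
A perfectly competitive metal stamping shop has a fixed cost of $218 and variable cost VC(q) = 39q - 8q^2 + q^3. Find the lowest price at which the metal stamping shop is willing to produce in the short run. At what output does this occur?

The firm shuts down when price falls below the minimum of average variable cost. AVC = VC/q = 39 - 8q + q^2.
dAVC/dq = -8 + 2q = 0 gives q = 4. min AVC = 39 - 8·4 + 4^2 = 23.
So the shutdown price is $23.

$23 per unit, at q = 4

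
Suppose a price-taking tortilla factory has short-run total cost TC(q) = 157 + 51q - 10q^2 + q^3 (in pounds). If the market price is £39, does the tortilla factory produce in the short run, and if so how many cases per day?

Produce at q = 6

Strip out fixed cost: VC = 51q - 10q^2 + q^3. Then AVC = 51 - 10q + q^2 and MC = 51 - 20q + 3q^2.
AVC is minimized where dAVC/dq = -10 + 2q = 0, at q = 5; min AVC = 51 - 10·5 + 5^2 = £26.
Since P = £39 ≥ min AVC = £26, price covers variable cost and the firm should produce.
Set P = MC: 39 = 51 - 20q + 3q^2 → 12 - 20q + 3q^2 = 0. The roots are q = 2/3 and q = 6; the profit-maximizing output is on the rising part of MC, so q* = 6.
Check: AVC at q = 6 is £27 ≤ P, so revenue covers variable cost.
Profit = P·q − TC = 39·6 − 319 = -£85, a loss, but smaller than the £157 fixed cost the firm would lose by shutting down.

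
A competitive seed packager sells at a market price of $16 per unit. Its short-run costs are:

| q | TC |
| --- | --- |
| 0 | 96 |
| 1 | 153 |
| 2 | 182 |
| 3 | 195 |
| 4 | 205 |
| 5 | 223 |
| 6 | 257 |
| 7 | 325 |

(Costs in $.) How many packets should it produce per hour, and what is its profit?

Profit at each row (π = 16q − TC): q=0: -96; q=1: -137; q=2: -150; q=3: -147; q=4: -141; q=5: -143; q=6: -161; q=7: -213.
Profit is highest at q = 0. Equivalently, the lowest AVC in the table is 127/5 ≈ $25.40 at q = 5, and P = $16 falls below it — price never covers variable cost, so the firm shuts down and loses only its fixed cost.

q = 0 (shut down); profit = -$96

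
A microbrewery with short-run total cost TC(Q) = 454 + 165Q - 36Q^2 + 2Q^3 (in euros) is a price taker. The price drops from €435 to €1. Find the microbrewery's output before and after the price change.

Output falls from 15 to 0 (the firm shuts down)

MC = 165 - 72Q + 6Q^2; the shutdown threshold is min AVC = €3 (at Q = 9).
At P = €435 ≥ min AVC, set P = MC on the rising branch: Q = 15.
At P = €1 < min AVC = €3, price no longer covers variable cost at any output, so the firm shuts down: Q = 0.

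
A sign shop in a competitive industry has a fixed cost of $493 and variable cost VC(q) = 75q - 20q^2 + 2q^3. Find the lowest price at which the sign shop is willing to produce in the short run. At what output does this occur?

$25 per unit, at q = 5

The firm shuts down when price falls below the minimum of average variable cost. AVC = VC/q = 75 - 20q + 2q^2.
dAVC/dq = -20 + 4q = 0 gives q = 5. min AVC = 75 - 20·5 + 2·5^2 = 25.
For P < $25 the firm produces nothing.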